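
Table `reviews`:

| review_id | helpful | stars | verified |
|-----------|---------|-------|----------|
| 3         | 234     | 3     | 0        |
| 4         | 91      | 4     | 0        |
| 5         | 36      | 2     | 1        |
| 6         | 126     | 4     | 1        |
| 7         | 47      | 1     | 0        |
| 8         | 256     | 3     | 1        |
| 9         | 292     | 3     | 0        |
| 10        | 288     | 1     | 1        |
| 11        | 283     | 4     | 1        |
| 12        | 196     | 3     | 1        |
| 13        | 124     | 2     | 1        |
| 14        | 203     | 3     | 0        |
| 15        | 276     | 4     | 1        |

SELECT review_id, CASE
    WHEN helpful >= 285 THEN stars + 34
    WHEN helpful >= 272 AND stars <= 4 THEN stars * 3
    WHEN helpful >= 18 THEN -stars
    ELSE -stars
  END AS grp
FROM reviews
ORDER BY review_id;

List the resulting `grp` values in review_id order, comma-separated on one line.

review_id=3: helpful >= 18 → -3
review_id=4: helpful >= 18 → -4
review_id=5: helpful >= 18 → -2
review_id=6: helpful >= 18 → -4
review_id=7: helpful >= 18 → -1
review_id=8: helpful >= 18 → -3
review_id=9: helpful >= 285 → 37
review_id=10: helpful >= 285 → 35
review_id=11: helpful >= 272 AND stars <= 4 → 12
review_id=12: helpful >= 18 → -3
review_id=13: helpful >= 18 → -2
review_id=14: helpful >= 18 → -3
review_id=15: helpful >= 272 AND stars <= 4 → 12

-3, -4, -2, -4, -1, -3, 37, 35, 12, -3, -2, -3, 12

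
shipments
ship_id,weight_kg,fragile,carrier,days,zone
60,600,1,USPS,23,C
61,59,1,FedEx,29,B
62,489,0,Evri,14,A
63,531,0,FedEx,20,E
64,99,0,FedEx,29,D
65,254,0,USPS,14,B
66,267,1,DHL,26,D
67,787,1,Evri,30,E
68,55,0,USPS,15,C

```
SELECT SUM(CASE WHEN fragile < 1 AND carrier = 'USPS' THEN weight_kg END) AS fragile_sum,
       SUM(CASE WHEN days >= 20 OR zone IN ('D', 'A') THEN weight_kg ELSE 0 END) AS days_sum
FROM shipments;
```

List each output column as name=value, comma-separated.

[fragile_sum: fragile < 1 AND carrier = 'USPS']
ship_id=60: ✗
ship_id=61: ✗
ship_id=62: ✗
ship_id=63: ✗
ship_id=64: ✗
ship_id=65: ✓ → 254
ship_id=66: ✗
ship_id=67: ✗
ship_id=68: ✓ → 55
fragile_sum = 254 + 55 = 309
—
[days_sum: days >= 20 OR zone IN ('D', 'A')]
ship_id=60: ✓ → 600
ship_id=61: ✓ → 59
ship_id=62: ✓ → 489
ship_id=63: ✓ → 531
ship_id=64: ✓ → 99
ship_id=65: ✗
ship_id=66: ✓ → 267
ship_id=67: ✓ → 787
ship_id=68: ✗
days_sum = 600 + 59 + 489 + 531 + 99 + 267 + 787 = 2832

fragile_sum=309, days_sum=2832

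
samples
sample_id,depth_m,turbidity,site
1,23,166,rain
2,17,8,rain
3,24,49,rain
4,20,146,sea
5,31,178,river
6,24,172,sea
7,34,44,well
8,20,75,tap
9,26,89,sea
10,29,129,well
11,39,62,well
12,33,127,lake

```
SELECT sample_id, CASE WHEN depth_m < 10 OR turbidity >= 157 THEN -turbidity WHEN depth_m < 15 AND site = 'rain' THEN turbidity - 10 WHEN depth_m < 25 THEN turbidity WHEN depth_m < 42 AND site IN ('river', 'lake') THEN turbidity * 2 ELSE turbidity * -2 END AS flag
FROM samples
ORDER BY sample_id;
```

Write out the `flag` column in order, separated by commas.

sample_id=1: depth_m < 10 OR turbidity >= 157 → -166
sample_id=2: depth_m < 25 → 8
sample_id=3: depth_m < 25 → 49
sample_id=4: depth_m < 25 → 146
sample_id=5: depth_m < 10 OR turbidity >= 157 → -178
sample_id=6: depth_m < 10 OR turbidity >= 157 → -172
sample_id=7: ELSE → -88
sample_id=8: depth_m < 25 → 75
sample_id=9: ELSE → -178
sample_id=10: ELSE → -258
sample_id=11: ELSE → -124
sample_id=12: depth_m < 42 AND site IN ('river', 'lake') → 254

-166, 8, 49, 146, -178, -172, -88, 75, -178, -258, -124, 254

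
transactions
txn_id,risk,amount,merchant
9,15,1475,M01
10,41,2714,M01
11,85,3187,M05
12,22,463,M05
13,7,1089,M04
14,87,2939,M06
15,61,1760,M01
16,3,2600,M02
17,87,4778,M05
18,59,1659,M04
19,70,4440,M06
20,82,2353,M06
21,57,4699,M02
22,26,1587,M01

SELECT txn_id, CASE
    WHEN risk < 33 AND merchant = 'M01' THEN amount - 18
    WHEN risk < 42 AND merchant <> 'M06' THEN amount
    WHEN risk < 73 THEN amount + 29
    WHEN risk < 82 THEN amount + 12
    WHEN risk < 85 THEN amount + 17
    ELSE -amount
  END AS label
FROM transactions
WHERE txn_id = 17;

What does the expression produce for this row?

-4778

txn_id = 17: risk=87, amount=4778, merchant=M05.
risk < 33 AND merchant = 'M01' → false
risk < 42 AND merchant <> 'M06' → false
risk < 73 → false
risk < 82 → false
risk < 85 → false
No prior WHEN matched → ELSE → -4778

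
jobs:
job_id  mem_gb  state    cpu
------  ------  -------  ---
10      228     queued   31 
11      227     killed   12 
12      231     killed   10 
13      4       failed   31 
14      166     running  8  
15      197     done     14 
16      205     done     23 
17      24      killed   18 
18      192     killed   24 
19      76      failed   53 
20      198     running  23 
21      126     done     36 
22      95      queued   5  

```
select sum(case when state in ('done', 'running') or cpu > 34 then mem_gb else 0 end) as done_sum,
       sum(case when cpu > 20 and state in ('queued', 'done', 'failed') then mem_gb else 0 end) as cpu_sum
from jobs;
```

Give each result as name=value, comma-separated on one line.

done_sum=968, cpu_sum=639

[done_sum: state in ('done', 'running') or cpu > 34]
job_id=10: ✗
job_id=11: ✗
job_id=12: ✗
job_id=13: ✗
job_id=14: ✓ → 166
job_id=15: ✓ → 197
job_id=16: ✓ → 205
job_id=17: ✗
job_id=18: ✗
job_id=19: ✓ → 76
job_id=20: ✓ → 198
job_id=21: ✓ → 126
job_id=22: ✗
done_sum = 166 + 197 + 205 + 76 + 198 + 126 = 968
—
[cpu_sum: cpu > 20 and state in ('queued', 'done', 'failed')]
job_id=10: ✓ → 228
job_id=11: ✗
job_id=12: ✗
job_id=13: ✓ → 4
job_id=14: ✗
job_id=15: ✗
job_id=16: ✓ → 205
job_id=17: ✗
job_id=18: ✗
job_id=19: ✓ → 76
job_id=20: ✗
job_id=21: ✓ → 126
job_id=22: ✗
cpu_sum = 228 + 4 + 205 + 76 + 126 = 639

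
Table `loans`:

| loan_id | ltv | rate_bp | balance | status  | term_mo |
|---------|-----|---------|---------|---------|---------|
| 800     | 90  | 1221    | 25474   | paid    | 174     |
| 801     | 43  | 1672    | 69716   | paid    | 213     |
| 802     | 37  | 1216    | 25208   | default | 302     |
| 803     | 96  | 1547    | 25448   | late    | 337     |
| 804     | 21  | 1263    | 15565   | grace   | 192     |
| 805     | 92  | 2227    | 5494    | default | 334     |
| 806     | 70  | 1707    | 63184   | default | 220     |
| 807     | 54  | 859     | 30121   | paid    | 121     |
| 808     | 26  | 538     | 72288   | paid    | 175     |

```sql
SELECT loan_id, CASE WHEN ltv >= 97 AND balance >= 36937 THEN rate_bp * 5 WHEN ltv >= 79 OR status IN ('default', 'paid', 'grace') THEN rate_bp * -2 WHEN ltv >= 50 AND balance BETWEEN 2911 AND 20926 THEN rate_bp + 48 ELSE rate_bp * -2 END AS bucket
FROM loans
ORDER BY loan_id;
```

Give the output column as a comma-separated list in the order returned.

loan_id=800: ltv >= 79 OR status IN ('default', 'paid', 'grace') → -2442
loan_id=801: ltv >= 79 OR status IN ('default', 'paid', 'grace') → -3344
loan_id=802: ltv >= 79 OR status IN ('default', 'paid', 'grace') → -2432
loan_id=803: ltv >= 79 OR status IN ('default', 'paid', 'grace') → -3094
loan_id=804: ltv >= 79 OR status IN ('default', 'paid', 'grace') → -2526
loan_id=805: ltv >= 79 OR status IN ('default', 'paid', 'grace') → -4454
loan_id=806: ltv >= 79 OR status IN ('default', 'paid', 'grace') → -3414
loan_id=807: ltv >= 79 OR status IN ('default', 'paid', 'grace') → -1718
loan_id=808: ltv >= 79 OR status IN ('default', 'paid', 'grace') → -1076

-2442, -3344, -2432, -3094, -2526, -4454, -3414, -1718, -1076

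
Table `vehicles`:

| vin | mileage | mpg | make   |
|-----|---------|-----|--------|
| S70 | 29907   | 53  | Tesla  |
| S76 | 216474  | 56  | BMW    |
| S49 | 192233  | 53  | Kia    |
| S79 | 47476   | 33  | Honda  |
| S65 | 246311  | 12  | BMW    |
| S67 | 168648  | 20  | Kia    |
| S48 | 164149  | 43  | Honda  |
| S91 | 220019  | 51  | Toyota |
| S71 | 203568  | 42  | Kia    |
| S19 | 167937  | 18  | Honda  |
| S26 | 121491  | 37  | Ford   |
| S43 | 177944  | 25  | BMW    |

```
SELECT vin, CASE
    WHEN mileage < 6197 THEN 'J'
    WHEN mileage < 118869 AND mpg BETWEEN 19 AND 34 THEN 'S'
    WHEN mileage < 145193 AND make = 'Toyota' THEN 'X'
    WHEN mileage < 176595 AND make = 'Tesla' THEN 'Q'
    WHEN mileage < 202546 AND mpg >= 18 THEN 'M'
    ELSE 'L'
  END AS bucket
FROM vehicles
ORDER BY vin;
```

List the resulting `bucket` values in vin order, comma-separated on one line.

M, M, M, M, M, L, M, Q, L, L, S, L

vin=S19: mileage < 202546 AND mpg >= 18 → M
vin=S26: mileage < 202546 AND mpg >= 18 → M
vin=S43: mileage < 202546 AND mpg >= 18 → M
vin=S48: mileage < 202546 AND mpg >= 18 → M
vin=S49: mileage < 202546 AND mpg >= 18 → M
vin=S65: ELSE → L
vin=S67: mileage < 202546 AND mpg >= 18 → M
vin=S70: mileage < 176595 AND make = 'Tesla' → Q
vin=S71: ELSE → L
vin=S76: ELSE → L
vin=S79: mileage < 118869 AND mpg BETWEEN 19 AND 34 → S
vin=S91: ELSE → L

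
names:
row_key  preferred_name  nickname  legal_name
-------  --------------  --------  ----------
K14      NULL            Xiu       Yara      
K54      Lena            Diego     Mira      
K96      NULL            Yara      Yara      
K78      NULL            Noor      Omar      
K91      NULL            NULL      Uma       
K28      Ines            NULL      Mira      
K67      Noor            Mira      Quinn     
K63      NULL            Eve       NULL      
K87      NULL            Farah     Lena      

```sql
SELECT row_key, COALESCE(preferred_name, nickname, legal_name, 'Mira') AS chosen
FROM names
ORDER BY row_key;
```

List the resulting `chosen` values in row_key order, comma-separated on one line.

Xiu, Ines, Lena, Eve, Noor, Noor, Farah, Uma, Yara

row_key=K14: preferred_name=NULL, nickname=Xiu → Xiu
row_key=K28: preferred_name=Ines → Ines
row_key=K54: preferred_name=Lena → Lena
row_key=K63: preferred_name=NULL, nickname=Eve → Eve
row_key=K67: preferred_name=Noor → Noor
row_key=K78: preferred_name=NULL, nickname=Noor → Noor
row_key=K87: preferred_name=NULL, nickname=Farah → Farah
row_key=K91: preferred_name=NULL, nickname=NULL, legal_name=Uma → Uma
row_key=K96: preferred_name=NULL, nickname=Yara → Yara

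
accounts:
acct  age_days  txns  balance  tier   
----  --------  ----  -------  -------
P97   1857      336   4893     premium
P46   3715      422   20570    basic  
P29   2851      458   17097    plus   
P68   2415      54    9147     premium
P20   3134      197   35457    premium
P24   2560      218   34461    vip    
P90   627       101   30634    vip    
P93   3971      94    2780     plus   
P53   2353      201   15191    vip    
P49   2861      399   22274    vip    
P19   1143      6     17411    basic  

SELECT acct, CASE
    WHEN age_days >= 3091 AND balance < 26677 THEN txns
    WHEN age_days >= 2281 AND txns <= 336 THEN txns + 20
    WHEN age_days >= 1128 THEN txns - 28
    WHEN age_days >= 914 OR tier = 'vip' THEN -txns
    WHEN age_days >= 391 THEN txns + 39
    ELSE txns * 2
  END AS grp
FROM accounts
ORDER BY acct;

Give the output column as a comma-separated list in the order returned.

-22, 217, 238, 430, 422, 371, 221, 74, -101, 94, 308

acct=P19: age_days >= 1128 → -22
acct=P20: age_days >= 2281 AND txns <= 336 → 217
acct=P24: age_days >= 2281 AND txns <= 336 → 238
acct=P29: age_days >= 1128 → 430
acct=P46: age_days >= 3091 AND balance < 26677 → 422
acct=P49: age_days >= 1128 → 371
acct=P53: age_days >= 2281 AND txns <= 336 → 221
acct=P68: age_days >= 2281 AND txns <= 336 → 74
acct=P90: age_days >= 914 OR tier = 'vip' → -101
acct=P93: age_days >= 3091 AND balance < 26677 → 94
acct=P97: age_days >= 1128 → 308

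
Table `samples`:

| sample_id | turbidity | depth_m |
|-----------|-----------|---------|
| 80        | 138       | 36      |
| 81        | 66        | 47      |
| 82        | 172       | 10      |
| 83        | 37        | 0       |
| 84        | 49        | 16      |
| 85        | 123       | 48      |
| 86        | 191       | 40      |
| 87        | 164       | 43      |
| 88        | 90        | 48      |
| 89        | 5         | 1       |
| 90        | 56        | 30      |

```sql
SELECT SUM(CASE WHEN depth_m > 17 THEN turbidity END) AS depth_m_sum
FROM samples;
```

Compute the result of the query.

828

sample_id=80: ✓ → 138
sample_id=81: ✓ → 66
sample_id=82: ✗
sample_id=83: ✗
sample_id=84: ✗
sample_id=85: ✓ → 123
sample_id=86: ✓ → 191
sample_id=87: ✓ → 164
sample_id=88: ✓ → 90
sample_id=89: ✗
sample_id=90: ✓ → 56
depth_m_sum = 138 + 66 + 123 + 191 + 164 + 90 + 56 = 828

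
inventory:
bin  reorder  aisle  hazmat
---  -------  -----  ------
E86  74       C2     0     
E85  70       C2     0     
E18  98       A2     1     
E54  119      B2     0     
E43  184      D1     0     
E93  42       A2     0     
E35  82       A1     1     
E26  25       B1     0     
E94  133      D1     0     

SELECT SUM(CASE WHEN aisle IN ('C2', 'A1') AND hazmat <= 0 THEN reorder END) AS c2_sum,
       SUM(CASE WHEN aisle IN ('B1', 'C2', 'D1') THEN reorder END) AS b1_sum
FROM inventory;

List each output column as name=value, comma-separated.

c2_sum=144, b1_sum=486

[c2_sum: aisle IN ('C2', 'A1') AND hazmat <= 0]
bin=E86: ✓ → 74
bin=E85: ✓ → 70
bin=E18: ✗
bin=E54: ✗
bin=E43: ✗
bin=E93: ✗
bin=E35: ✗
bin=E26: ✗
bin=E94: ✗
c2_sum = 74 + 70 = 144
—
[b1_sum: aisle IN ('B1', 'C2', 'D1')]
bin=E86: ✓ → 74
bin=E85: ✓ → 70
bin=E18: ✗
bin=E54: ✗
bin=E43: ✓ → 184
bin=E93: ✗
bin=E35: ✗
bin=E26: ✓ → 25
bin=E94: ✓ → 133
b1_sum = 74 + 70 + 184 + 25 + 133 = 486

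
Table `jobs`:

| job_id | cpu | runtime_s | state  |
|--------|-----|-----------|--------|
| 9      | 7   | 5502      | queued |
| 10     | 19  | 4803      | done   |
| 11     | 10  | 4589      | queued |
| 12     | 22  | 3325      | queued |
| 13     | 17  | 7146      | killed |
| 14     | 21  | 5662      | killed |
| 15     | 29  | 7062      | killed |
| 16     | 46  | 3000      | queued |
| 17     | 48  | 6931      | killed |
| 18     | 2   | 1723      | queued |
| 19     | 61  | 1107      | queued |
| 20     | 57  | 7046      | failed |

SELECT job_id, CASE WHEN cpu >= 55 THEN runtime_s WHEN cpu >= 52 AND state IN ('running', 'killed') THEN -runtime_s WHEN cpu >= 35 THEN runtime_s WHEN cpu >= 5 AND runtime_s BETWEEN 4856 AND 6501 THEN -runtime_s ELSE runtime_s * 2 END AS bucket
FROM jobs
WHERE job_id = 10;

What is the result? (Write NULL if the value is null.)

job_id = 10: cpu=19, runtime_s=4803, state=done.
cpu >= 55 → false
cpu >= 52 AND state IN ('running', 'killed') → false
cpu >= 35 → false
cpu >= 5 AND runtime_s BETWEEN 4856 AND 6501 → false
No prior WHEN matched → ELSE → 9606

9606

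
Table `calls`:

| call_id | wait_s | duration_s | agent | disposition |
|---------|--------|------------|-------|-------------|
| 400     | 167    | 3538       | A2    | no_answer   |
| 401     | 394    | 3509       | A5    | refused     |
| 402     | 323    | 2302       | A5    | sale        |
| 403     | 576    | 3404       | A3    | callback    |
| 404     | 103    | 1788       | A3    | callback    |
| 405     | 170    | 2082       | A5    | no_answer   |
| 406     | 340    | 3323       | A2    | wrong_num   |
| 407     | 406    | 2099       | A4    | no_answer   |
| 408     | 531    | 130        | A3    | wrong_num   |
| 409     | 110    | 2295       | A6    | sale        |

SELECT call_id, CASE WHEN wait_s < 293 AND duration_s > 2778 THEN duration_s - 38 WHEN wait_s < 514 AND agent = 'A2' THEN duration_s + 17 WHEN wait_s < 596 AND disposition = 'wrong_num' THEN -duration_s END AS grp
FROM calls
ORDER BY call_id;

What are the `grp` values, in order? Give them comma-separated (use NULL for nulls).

3500, NULL, NULL, NULL, NULL, NULL, 3340, NULL, -130, NULL

call_id=400: wait_s < 293 AND duration_s > 2778 → 3500
call_id=401: (no match → NULL) → NULL
call_id=402: (no match → NULL) → NULL
call_id=403: (no match → NULL) → NULL
call_id=404: (no match → NULL) → NULL
call_id=405: (no match → NULL) → NULL
call_id=406: wait_s < 514 AND agent = 'A2' → 3340
call_id=407: (no match → NULL) → NULL
call_id=408: wait_s < 596 AND disposition = 'wrong_num' → -130
call_id=409: (no match → NULL) → NULL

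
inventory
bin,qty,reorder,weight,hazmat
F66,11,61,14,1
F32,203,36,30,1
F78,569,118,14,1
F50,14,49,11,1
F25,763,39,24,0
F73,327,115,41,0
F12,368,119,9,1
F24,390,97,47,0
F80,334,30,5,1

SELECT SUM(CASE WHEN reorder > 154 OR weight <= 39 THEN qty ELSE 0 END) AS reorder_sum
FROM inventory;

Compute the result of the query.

2262

bin=F66: ✓ → 11
bin=F32: ✓ → 203
bin=F78: ✓ → 569
bin=F50: ✓ → 14
bin=F25: ✓ → 763
bin=F73: ✗
bin=F12: ✓ → 368
bin=F24: ✗
bin=F80: ✓ → 334
reorder_sum = 11 + 203 + 569 + 14 + 763 + 368 + 334 = 2262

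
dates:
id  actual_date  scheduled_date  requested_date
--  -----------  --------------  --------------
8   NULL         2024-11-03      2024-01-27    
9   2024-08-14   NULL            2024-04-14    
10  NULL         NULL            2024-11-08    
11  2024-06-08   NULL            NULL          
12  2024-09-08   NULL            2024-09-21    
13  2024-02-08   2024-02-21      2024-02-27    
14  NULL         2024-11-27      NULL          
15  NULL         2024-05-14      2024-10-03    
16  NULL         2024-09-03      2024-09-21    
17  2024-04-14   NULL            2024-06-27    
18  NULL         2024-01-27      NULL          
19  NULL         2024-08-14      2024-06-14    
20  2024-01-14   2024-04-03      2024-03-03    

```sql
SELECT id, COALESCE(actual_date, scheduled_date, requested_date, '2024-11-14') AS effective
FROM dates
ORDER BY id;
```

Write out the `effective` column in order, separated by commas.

2024-11-03, 2024-08-14, 2024-11-08, 2024-06-08, 2024-09-08, 2024-02-08, 2024-11-27, 2024-05-14, 2024-09-03, 2024-04-14, 2024-01-27, 2024-08-14, 2024-01-14

id=8: actual_date=NULL, scheduled_date=2024-11-03 → 2024-11-03
id=9: actual_date=2024-08-14 → 2024-08-14
id=10: actual_date=NULL, scheduled_date=NULL, requested_date=2024-11-08 → 2024-11-08
id=11: actual_date=2024-06-08 → 2024-06-08
id=12: actual_date=2024-09-08 → 2024-09-08
id=13: actual_date=2024-02-08 → 2024-02-08
id=14: actual_date=NULL, scheduled_date=2024-11-27 → 2024-11-27
id=15: actual_date=NULL, scheduled_date=2024-05-14 → 2024-05-14
id=16: actual_date=NULL, scheduled_date=2024-09-03 → 2024-09-03
id=17: actual_date=2024-04-14 → 2024-04-14
id=18: actual_date=NULL, scheduled_date=2024-01-27 → 2024-01-27
id=19: actual_date=NULL, scheduled_date=2024-08-14 → 2024-08-14
id=20: actual_date=2024-01-14 → 2024-01-14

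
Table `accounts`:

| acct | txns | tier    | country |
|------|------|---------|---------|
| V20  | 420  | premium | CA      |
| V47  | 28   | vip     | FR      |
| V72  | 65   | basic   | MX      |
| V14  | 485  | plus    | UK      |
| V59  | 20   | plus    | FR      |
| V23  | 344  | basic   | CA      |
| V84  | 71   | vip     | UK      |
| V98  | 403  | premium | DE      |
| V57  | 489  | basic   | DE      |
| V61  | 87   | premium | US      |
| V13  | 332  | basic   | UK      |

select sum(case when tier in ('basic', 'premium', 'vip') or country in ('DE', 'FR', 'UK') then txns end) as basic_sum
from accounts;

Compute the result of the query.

2744

acct=V20: ✓ → 420
acct=V47: ✓ → 28
acct=V72: ✓ → 65
acct=V14: ✓ → 485
acct=V59: ✓ → 20
acct=V23: ✓ → 344
acct=V84: ✓ → 71
acct=V98: ✓ → 403
acct=V57: ✓ → 489
acct=V61: ✓ → 87
acct=V13: ✓ → 332
basic_sum = 420 + 28 + 65 + 485 + 20 + 344 + 71 + 403 + 489 + 87 + 332 = 2744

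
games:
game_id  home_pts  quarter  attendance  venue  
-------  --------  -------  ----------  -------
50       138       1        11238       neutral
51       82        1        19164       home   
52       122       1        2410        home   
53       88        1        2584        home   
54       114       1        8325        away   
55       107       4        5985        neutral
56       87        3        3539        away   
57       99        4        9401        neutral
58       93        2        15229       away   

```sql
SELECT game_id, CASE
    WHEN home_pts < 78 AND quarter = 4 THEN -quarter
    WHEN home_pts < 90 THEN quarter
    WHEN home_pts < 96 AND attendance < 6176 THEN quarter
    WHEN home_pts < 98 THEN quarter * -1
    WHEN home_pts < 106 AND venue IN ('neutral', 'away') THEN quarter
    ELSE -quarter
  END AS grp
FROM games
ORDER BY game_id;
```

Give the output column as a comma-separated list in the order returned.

-1, 1, -1, 1, -1, -4, 3, 4, -2

game_id=50: ELSE → -1
game_id=51: home_pts < 90 → 1
game_id=52: ELSE → -1
game_id=53: home_pts < 90 → 1
game_id=54: ELSE → -1
game_id=55: ELSE → -4
game_id=56: home_pts < 90 → 3
game_id=57: home_pts < 106 AND venue IN ('neutral', 'away') → 4
game_id=58: home_pts < 98 → -2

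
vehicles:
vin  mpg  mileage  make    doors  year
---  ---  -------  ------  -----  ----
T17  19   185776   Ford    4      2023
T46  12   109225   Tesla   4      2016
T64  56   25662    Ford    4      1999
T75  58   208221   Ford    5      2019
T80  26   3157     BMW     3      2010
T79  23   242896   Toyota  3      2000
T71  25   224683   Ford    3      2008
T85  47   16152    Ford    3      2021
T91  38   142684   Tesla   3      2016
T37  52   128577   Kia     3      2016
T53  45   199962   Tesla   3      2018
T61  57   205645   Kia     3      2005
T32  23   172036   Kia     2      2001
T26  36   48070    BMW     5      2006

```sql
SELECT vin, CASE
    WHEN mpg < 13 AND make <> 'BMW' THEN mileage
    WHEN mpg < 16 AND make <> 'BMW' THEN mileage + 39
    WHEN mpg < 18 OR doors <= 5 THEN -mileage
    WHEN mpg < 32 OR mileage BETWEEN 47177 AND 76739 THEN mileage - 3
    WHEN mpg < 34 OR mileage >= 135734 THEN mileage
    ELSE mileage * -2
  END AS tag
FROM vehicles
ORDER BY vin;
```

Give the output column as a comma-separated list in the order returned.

-185776, -48070, -172036, -128577, 109225, -199962, -205645, -25662, -224683, -208221, -242896, -3157, -16152, -142684

vin=T17: mpg < 18 OR doors <= 5 → -185776
vin=T26: mpg < 18 OR doors <= 5 → -48070
vin=T32: mpg < 18 OR doors <= 5 → -172036
vin=T37: mpg < 18 OR doors <= 5 → -128577
vin=T46: mpg < 13 AND make <> 'BMW' → 109225
vin=T53: mpg < 18 OR doors <= 5 → -199962
vin=T61: mpg < 18 OR doors <= 5 → -205645
vin=T64: mpg < 18 OR doors <= 5 → -25662
vin=T71: mpg < 18 OR doors <= 5 → -224683
vin=T75: mpg < 18 OR doors <= 5 → -208221
vin=T79: mpg < 18 OR doors <= 5 → -242896
vin=T80: mpg < 18 OR doors <= 5 → -3157
vin=T85: mpg < 18 OR doors <= 5 → -16152
vin=T91: mpg < 18 OR doors <= 5 → -142684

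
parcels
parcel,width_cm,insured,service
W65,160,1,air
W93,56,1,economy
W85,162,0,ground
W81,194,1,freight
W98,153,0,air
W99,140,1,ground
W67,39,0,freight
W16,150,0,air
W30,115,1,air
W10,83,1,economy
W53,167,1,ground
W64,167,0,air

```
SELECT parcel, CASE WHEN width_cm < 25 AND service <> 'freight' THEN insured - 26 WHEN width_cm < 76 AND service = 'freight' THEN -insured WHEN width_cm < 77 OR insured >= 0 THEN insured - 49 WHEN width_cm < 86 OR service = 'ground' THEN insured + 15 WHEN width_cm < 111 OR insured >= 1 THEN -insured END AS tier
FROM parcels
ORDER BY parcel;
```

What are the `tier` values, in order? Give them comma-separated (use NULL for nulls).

-48, -49, -48, -48, -49, -48, 0, -48, -49, -48, -49, -48

parcel=W10: width_cm < 77 OR insured >= 0 → -48
parcel=W16: width_cm < 77 OR insured >= 0 → -49
parcel=W30: width_cm < 77 OR insured >= 0 → -48
parcel=W53: width_cm < 77 OR insured >= 0 → -48
parcel=W64: width_cm < 77 OR insured >= 0 → -49
parcel=W65: width_cm < 77 OR insured >= 0 → -48
parcel=W67: width_cm < 76 AND service = 'freight' → 0
parcel=W81: width_cm < 77 OR insured >= 0 → -48
parcel=W85: width_cm < 77 OR insured >= 0 → -49
parcel=W93: width_cm < 77 OR insured >= 0 → -48
parcel=W98: width_cm < 77 OR insured >= 0 → -49
parcel=W99: width_cm < 77 OR insured >= 0 → -48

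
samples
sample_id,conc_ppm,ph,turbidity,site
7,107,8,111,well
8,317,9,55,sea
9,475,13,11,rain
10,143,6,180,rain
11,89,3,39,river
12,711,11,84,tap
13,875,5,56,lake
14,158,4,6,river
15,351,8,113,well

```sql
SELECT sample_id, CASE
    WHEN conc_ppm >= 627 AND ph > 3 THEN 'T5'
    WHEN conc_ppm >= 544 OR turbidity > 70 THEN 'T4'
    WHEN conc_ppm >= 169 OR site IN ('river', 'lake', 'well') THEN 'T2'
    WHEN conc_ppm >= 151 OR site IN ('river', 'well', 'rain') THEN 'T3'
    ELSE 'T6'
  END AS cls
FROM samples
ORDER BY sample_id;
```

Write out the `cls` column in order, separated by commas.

T4, T2, T2, T4, T2, T5, T5, T2, T4

sample_id=7: conc_ppm >= 544 OR turbidity > 70 → T4
sample_id=8: conc_ppm >= 169 OR site IN ('river', 'lake', 'well') → T2
sample_id=9: conc_ppm >= 169 OR site IN ('river', 'lake', 'well') → T2
sample_id=10: conc_ppm >= 544 OR turbidity > 70 → T4
sample_id=11: conc_ppm >= 169 OR site IN ('river', 'lake', 'well') → T2
sample_id=12: conc_ppm >= 627 AND ph > 3 → T5
sample_id=13: conc_ppm >= 627 AND ph > 3 → T5
sample_id=14: conc_ppm >= 169 OR site IN ('river', 'lake', 'well') → T2
sample_id=15: conc_ppm >= 544 OR turbidity > 70 → T4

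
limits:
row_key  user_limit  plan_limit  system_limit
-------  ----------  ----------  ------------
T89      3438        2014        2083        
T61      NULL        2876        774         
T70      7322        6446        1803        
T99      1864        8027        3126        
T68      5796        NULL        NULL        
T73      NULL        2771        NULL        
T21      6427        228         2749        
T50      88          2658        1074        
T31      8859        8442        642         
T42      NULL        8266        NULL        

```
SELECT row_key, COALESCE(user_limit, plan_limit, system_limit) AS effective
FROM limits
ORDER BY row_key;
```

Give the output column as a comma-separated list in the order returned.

6427, 8859, 8266, 88, 2876, 5796, 7322, 2771, 3438, 1864

row_key=T21: user_limit=6427 → 6427
row_key=T31: user_limit=8859 → 8859
row_key=T42: user_limit=NULL, plan_limit=8266 → 8266
row_key=T50: user_limit=88 → 88
row_key=T61: user_limit=NULL, plan_limit=2876 → 2876
row_key=T68: user_limit=5796 → 5796
row_key=T70: user_limit=7322 → 7322
row_key=T73: user_limit=NULL, plan_limit=2771 → 2771
row_key=T89: user_limit=3438 → 3438
row_key=T99: user_limit=1864 → 1864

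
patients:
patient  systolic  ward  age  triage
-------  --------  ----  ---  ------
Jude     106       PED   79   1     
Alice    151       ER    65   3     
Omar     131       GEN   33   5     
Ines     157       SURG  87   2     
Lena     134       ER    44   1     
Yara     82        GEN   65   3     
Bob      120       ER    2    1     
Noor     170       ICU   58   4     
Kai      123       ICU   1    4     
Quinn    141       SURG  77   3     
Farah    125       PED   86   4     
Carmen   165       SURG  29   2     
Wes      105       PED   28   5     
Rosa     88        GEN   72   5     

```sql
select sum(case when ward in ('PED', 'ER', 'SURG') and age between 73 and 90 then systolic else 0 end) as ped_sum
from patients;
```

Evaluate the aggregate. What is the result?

529

patient=Jude: ✓ → 106
patient=Alice: ✗
patient=Omar: ✗
patient=Ines: ✓ → 157
patient=Lena: ✗
patient=Yara: ✗
patient=Bob: ✗
patient=Noor: ✗
patient=Kai: ✗
patient=Quinn: ✓ → 141
patient=Farah: ✓ → 125
patient=Carmen: ✗
patient=Wes: ✗
patient=Rosa: ✗
ped_sum = 106 + 157 + 141 + 125 = 529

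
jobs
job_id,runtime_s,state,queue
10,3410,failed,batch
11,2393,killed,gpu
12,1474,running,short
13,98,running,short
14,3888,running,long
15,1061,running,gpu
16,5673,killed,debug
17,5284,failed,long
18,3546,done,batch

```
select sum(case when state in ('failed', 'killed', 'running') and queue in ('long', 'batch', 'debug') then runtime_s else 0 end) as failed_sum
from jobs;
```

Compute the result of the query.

job_id=10: ✓ → 3410
job_id=11: ✗
job_id=12: ✗
job_id=13: ✗
job_id=14: ✓ → 3888
job_id=15: ✗
job_id=16: ✓ → 5673
job_id=17: ✓ → 5284
job_id=18: ✗
failed_sum = 3410 + 3888 + 5673 + 5284 = 18255

18255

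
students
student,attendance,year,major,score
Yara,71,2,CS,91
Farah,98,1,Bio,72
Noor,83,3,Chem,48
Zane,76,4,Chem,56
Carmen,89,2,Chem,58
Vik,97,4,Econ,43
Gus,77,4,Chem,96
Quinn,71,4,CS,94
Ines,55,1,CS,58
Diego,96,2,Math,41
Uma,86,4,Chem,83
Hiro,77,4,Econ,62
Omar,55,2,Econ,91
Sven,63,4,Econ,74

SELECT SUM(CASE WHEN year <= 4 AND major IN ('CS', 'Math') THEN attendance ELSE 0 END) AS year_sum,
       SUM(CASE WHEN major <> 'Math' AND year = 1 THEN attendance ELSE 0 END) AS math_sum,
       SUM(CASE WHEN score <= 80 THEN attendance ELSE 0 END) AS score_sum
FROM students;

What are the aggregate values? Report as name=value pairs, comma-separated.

[year_sum: year <= 4 AND major IN ('CS', 'Math')]
student=Yara: ✓ → 71
student=Farah: ✗
student=Noor: ✗
student=Zane: ✗
student=Carmen: ✗
student=Vik: ✗
student=Gus: ✗
student=Quinn: ✓ → 71
student=Ines: ✓ → 55
student=Diego: ✓ → 96
student=Uma: ✗
student=Hiro: ✗
student=Omar: ✗
student=Sven: ✗
year_sum = 71 + 71 + 55 + 96 = 293
—
[math_sum: major <> 'Math' AND year = 1]
student=Yara: ✗
student=Farah: ✓ → 98
student=Noor: ✗
student=Zane: ✗
student=Carmen: ✗
student=Vik: ✗
student=Gus: ✗
student=Quinn: ✗
student=Ines: ✓ → 55
student=Diego: ✗
student=Uma: ✗
student=Hiro: ✗
student=Omar: ✗
student=Sven: ✗
math_sum = 98 + 55 = 153
—
[score_sum: score <= 80]
student=Yara: ✗
student=Farah: ✓ → 98
student=Noor: ✓ → 83
student=Zane: ✓ → 76
student=Carmen: ✓ → 89
student=Vik: ✓ → 97
student=Gus: ✗
student=Quinn: ✗
student=Ines: ✓ → 55
student=Diego: ✓ → 96
student=Uma: ✗
student=Hiro: ✓ → 77
student=Omar: ✗
student=Sven: ✓ → 63
score_sum = 98 + 83 + 76 + 89 + 97 + 55 + 96 + 77 + 63 = 734

year_sum=293, math_sum=153, score_sum=734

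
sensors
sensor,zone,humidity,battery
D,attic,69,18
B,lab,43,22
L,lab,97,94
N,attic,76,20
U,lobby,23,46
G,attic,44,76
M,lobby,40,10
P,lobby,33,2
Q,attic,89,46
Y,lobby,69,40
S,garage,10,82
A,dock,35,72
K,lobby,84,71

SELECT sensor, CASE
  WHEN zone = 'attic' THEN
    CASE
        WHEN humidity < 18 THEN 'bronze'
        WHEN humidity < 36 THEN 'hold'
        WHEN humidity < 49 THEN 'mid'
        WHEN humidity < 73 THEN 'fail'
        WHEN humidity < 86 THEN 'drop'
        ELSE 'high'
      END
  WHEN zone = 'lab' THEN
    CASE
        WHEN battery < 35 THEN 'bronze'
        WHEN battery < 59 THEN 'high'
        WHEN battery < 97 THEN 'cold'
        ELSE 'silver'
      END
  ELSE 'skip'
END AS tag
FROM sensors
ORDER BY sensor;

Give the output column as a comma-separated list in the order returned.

sensor=A: zone='dock' → outer ELSE → skip
sensor=B: zone='lab' → inner[battery < 35] → bronze
sensor=D: zone='attic' → inner[humidity < 73] → fail
sensor=G: zone='attic' → inner[humidity < 49] → mid
sensor=K: zone='lobby' → outer ELSE → skip
sensor=L: zone='lab' → inner[battery < 97] → cold
sensor=M: zone='lobby' → outer ELSE → skip
sensor=N: zone='attic' → inner[humidity < 86] → drop
sensor=P: zone='lobby' → outer ELSE → skip
sensor=Q: zone='attic' → inner[ELSE] → high
sensor=S: zone='garage' → outer ELSE → skip
sensor=U: zone='lobby' → outer ELSE → skip
sensor=Y: zone='lobby' → outer ELSE → skip

skip, bronze, fail, mid, skip, cold, skip, drop, skip, high, skip, skip, skip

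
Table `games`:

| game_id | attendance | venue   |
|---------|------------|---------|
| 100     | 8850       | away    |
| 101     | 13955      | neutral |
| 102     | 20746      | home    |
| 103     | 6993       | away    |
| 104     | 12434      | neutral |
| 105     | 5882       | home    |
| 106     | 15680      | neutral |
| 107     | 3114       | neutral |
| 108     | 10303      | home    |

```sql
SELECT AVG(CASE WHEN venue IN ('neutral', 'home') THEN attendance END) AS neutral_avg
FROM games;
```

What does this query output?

11730.5714285714

game_id=100: ✗
game_id=101: ✓ → 13955
game_id=102: ✓ → 20746
game_id=103: ✗
game_id=104: ✓ → 12434
game_id=105: ✓ → 5882
game_id=106: ✓ → 15680
game_id=107: ✓ → 3114
game_id=108: ✓ → 10303
neutral_avg = (13955 + 20746 + 12434 + 5882 + 15680 + 3114 + 10303) / 7 = 11730.5714285714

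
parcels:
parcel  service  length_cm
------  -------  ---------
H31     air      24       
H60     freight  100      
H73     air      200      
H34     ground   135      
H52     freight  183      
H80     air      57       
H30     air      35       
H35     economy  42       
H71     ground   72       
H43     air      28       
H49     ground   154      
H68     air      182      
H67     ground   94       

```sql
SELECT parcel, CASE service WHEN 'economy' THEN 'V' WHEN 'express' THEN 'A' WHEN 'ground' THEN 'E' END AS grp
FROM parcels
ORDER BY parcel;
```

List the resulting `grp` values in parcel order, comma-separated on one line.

parcel=H30: (no match → NULL) → NULL
parcel=H31: (no match → NULL) → NULL
parcel=H34: service='ground' → E
parcel=H35: service='economy' → V
parcel=H43: (no match → NULL) → NULL
parcel=H49: service='ground' → E
parcel=H52: (no match → NULL) → NULL
parcel=H60: (no match → NULL) → NULL
parcel=H67: service='ground' → E
parcel=H68: (no match → NULL) → NULL
parcel=H71: service='ground' → E
parcel=H73: (no match → NULL) → NULL
parcel=H80: (no match → NULL) → NULL

NULL, NULL, E, V, NULL, E, NULL, NULL, E, NULL, E, NULL, NULL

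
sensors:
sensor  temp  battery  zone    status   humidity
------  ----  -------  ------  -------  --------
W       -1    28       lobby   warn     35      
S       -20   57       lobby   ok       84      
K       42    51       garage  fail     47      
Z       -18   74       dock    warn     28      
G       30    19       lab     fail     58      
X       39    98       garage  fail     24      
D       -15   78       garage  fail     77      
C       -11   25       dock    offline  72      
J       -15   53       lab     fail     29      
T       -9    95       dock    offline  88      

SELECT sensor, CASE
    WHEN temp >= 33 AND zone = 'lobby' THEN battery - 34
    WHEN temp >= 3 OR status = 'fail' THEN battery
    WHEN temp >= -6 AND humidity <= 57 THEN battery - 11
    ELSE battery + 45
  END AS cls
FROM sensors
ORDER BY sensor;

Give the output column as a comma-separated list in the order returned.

70, 78, 19, 53, 51, 102, 140, 17, 98, 119

sensor=C: ELSE → 70
sensor=D: temp >= 3 OR status = 'fail' → 78
sensor=G: temp >= 3 OR status = 'fail' → 19
sensor=J: temp >= 3 OR status = 'fail' → 53
sensor=K: temp >= 3 OR status = 'fail' → 51
sensor=S: ELSE → 102
sensor=T: ELSE → 140
sensor=W: temp >= -6 AND humidity <= 57 → 17
sensor=X: temp >= 3 OR status = 'fail' → 98
sensor=Z: ELSE → 119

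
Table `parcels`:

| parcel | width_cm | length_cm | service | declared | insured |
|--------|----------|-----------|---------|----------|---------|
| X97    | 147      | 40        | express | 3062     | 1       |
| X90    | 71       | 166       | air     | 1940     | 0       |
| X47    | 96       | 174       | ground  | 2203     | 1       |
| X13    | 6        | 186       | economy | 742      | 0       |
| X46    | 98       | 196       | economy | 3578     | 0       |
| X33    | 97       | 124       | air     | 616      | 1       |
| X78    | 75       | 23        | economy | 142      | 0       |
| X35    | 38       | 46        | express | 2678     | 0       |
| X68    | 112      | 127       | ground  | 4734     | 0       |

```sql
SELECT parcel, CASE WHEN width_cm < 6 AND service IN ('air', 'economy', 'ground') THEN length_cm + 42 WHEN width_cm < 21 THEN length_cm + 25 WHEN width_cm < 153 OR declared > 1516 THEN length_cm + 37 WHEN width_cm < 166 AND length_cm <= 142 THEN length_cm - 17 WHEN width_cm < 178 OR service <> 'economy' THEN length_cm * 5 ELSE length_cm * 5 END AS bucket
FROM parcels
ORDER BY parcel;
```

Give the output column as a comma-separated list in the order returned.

211, 161, 83, 233, 211, 164, 60, 203, 77

parcel=X13: width_cm < 21 → 211
parcel=X33: width_cm < 153 OR declared > 1516 → 161
parcel=X35: width_cm < 153 OR declared > 1516 → 83
parcel=X46: width_cm < 153 OR declared > 1516 → 233
parcel=X47: width_cm < 153 OR declared > 1516 → 211
parcel=X68: width_cm < 153 OR declared > 1516 → 164
parcel=X78: width_cm < 153 OR declared > 1516 → 60
parcel=X90: width_cm < 153 OR declared > 1516 → 203
parcel=X97: width_cm < 153 OR declared > 1516 → 77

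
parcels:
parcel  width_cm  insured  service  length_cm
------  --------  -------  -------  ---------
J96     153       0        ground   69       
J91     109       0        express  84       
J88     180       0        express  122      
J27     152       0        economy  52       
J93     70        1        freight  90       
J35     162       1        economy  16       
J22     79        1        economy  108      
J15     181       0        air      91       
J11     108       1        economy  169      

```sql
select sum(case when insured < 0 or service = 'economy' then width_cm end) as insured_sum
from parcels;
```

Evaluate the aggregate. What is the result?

501

parcel=J96: ✗
parcel=J91: ✗
parcel=J88: ✗
parcel=J27: ✓ → 152
parcel=J93: ✗
parcel=J35: ✓ → 162
parcel=J22: ✓ → 79
parcel=J15: ✗
parcel=J11: ✓ → 108
insured_sum = 152 + 162 + 79 + 108 = 501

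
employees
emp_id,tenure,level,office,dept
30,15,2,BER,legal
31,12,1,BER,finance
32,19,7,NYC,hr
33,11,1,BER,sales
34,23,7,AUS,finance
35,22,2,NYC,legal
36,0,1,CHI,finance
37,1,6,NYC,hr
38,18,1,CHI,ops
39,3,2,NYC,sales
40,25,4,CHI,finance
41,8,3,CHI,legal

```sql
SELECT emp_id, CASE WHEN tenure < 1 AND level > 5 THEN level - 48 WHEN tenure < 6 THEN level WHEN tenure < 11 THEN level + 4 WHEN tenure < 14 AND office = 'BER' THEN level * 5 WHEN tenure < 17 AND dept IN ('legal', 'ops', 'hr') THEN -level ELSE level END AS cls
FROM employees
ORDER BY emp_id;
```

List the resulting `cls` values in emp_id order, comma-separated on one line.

-2, 5, 7, 5, 7, 2, 1, 6, 1, 2, 4, 7

emp_id=30: tenure < 17 AND dept IN ('legal', 'ops', 'hr') → -2
emp_id=31: tenure < 14 AND office = 'BER' → 5
emp_id=32: ELSE → 7
emp_id=33: tenure < 14 AND office = 'BER' → 5
emp_id=34: ELSE → 7
emp_id=35: ELSE → 2
emp_id=36: tenure < 6 → 1
emp_id=37: tenure < 6 → 6
emp_id=38: ELSE → 1
emp_id=39: tenure < 6 → 2
emp_id=40: ELSE → 4
emp_id=41: tenure < 11 → 7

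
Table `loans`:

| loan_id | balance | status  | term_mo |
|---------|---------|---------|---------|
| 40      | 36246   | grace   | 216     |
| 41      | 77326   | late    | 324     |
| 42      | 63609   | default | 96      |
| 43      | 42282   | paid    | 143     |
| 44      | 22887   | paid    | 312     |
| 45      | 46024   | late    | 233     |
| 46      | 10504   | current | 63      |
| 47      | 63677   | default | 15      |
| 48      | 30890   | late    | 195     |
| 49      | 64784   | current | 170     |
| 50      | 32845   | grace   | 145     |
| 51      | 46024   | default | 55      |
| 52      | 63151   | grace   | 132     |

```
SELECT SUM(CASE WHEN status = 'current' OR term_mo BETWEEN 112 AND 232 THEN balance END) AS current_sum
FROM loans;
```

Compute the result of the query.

280702

loan_id=40: ✓ → 36246
loan_id=41: ✗
loan_id=42: ✗
loan_id=43: ✓ → 42282
loan_id=44: ✗
loan_id=45: ✗
loan_id=46: ✓ → 10504
loan_id=47: ✗
loan_id=48: ✓ → 30890
loan_id=49: ✓ → 64784
loan_id=50: ✓ → 32845
loan_id=51: ✗
loan_id=52: ✓ → 63151
current_sum = 36246 + 42282 + 10504 + 30890 + 64784 + 32845 + 63151 = 280702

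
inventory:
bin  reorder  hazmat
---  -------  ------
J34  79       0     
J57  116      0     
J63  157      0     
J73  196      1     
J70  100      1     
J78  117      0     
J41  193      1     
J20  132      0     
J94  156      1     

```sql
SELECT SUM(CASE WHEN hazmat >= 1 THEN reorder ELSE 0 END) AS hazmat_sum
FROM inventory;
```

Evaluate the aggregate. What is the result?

645

bin=J34: ✗
bin=J57: ✗
bin=J63: ✗
bin=J73: ✓ → 196
bin=J70: ✓ → 100
bin=J78: ✗
bin=J41: ✓ → 193
bin=J20: ✗
bin=J94: ✓ → 156
hazmat_sum = 196 + 100 + 193 + 156 = 645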